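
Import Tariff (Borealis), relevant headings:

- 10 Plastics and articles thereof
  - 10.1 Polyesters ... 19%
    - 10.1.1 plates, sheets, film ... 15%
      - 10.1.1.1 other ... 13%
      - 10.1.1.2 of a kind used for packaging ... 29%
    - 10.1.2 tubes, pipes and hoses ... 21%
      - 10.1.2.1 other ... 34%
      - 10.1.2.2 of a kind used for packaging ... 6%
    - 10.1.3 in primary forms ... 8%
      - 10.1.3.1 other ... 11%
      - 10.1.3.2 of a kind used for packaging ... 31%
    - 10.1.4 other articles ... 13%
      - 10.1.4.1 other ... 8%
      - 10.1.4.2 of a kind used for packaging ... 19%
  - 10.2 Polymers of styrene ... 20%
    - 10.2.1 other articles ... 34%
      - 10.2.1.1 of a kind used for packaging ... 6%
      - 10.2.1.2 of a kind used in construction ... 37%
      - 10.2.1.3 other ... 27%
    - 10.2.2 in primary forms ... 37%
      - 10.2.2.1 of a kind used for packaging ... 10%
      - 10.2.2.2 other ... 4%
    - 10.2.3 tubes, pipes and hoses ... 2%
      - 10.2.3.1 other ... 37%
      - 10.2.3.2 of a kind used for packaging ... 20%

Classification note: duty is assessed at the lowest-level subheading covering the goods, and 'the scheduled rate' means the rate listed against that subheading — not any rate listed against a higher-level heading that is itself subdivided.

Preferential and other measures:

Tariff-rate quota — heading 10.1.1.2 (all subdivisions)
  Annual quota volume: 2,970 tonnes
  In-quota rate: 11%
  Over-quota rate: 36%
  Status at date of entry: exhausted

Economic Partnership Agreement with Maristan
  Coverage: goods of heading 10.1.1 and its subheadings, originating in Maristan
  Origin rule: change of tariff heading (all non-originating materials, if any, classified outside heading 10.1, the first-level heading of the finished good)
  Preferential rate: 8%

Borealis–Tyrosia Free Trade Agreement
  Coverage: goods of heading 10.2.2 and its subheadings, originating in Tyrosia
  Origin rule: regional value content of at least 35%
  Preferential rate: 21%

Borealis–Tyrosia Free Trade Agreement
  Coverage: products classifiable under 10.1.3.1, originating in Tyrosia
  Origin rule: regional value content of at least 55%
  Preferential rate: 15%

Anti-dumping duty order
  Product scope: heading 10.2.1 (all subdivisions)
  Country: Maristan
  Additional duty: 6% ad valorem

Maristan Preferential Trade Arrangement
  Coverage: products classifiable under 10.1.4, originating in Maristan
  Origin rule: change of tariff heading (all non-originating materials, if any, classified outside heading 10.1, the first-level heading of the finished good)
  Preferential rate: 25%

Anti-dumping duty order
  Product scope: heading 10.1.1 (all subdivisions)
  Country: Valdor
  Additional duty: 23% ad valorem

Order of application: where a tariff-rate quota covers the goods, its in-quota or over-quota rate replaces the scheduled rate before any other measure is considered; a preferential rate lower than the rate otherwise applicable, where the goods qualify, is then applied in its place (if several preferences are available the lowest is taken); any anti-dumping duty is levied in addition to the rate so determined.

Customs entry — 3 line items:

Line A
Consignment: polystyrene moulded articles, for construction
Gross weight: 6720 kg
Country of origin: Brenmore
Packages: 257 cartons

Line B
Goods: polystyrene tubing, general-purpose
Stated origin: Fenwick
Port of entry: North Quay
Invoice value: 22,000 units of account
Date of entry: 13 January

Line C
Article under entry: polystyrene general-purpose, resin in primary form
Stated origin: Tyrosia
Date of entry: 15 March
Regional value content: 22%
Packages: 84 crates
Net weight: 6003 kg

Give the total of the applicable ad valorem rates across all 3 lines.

Line A: polystyrene → 10.2; moulded articles → 10.2.1; for construction → 10.2.1.2. Scheduled 37%. No special measure applies. → 37%.
Line B: polystyrene → 10.2; tubing → 10.2.3; general-purpose → 10.2.3.1. Scheduled 37%. No special measure applies. → 37%.
Line C: polystyrene → 10.2; resin in primary form → 10.2.2; general-purpose → 10.2.2.2. Scheduled 4%. Tyrosia agreement on 10.2.2: RVC < 35%; Tyrosia agreement on 10.1.3.1: 10.2.2.2 not covered. → 4%.
Sum: 37% + 37% + 4% = 78%.

78%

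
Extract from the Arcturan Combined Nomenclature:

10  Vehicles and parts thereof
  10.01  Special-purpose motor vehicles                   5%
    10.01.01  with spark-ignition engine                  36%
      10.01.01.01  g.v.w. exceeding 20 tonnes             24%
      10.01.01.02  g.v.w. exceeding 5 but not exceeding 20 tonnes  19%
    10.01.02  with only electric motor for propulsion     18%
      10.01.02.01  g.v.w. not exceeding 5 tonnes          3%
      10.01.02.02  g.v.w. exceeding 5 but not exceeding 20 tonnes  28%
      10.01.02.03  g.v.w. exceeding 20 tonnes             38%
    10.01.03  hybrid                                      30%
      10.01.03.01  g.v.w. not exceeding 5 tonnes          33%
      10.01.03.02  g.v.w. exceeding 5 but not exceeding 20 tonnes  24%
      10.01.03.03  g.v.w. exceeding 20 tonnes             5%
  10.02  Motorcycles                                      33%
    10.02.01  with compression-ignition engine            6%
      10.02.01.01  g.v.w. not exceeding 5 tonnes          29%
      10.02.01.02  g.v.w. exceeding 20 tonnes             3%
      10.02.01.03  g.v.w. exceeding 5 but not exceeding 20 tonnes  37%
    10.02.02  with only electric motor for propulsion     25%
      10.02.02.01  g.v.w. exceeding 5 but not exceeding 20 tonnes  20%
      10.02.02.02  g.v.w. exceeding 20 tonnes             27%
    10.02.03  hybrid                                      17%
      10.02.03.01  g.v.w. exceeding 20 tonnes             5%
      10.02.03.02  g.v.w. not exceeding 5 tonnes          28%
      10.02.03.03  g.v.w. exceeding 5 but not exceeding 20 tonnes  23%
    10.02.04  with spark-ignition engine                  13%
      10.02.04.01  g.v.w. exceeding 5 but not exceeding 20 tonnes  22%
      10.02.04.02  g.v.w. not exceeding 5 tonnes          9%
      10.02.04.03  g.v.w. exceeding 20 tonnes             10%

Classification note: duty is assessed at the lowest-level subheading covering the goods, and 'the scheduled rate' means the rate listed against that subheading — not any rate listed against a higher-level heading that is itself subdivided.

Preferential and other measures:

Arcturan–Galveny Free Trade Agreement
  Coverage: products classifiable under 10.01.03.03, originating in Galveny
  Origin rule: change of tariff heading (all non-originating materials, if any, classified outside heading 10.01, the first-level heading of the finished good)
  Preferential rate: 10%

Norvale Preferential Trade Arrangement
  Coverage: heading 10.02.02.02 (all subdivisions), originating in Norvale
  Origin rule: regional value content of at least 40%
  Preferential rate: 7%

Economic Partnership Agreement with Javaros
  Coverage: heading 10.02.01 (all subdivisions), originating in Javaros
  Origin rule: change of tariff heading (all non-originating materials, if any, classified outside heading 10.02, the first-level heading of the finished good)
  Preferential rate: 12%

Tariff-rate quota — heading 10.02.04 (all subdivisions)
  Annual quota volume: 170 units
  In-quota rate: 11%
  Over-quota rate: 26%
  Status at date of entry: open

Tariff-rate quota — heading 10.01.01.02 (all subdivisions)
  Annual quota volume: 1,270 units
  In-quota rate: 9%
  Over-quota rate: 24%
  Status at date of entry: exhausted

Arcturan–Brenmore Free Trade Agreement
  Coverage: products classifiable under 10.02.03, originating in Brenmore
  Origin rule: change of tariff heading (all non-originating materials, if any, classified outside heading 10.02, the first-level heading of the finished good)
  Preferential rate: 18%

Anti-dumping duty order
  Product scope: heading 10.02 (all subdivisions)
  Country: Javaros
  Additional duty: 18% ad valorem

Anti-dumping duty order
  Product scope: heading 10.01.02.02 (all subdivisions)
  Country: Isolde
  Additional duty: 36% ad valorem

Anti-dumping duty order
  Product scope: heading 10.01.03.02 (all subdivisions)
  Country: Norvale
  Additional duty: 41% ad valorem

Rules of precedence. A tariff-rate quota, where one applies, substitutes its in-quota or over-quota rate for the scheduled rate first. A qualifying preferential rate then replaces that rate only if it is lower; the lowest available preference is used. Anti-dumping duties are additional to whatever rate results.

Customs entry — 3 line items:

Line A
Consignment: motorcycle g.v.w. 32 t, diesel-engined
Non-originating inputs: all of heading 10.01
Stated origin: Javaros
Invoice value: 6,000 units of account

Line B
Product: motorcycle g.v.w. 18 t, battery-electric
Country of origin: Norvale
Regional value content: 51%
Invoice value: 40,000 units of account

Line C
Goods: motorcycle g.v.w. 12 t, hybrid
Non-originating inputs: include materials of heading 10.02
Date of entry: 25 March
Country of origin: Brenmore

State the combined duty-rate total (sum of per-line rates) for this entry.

Line A: motorcycle → 10.02; diesel-engined → 10.02.01; g.v.w. 32 t → 10.02.01.02. Scheduled 3%. Javaros agreement on 10.02.01: CTH met → 12% available; preference 12% not lower than 3% → no reduction; anti-dumping (Javaros, 10.02): +18%; total 3% + 18% = 21%. → 21%.
Line B: motorcycle → 10.02; battery-electric → 10.02.02; g.v.w. 18 t → 10.02.02.01. Scheduled 20%. Norvale agreement on 10.02.02.02: 10.02.02.01 not covered. → 20%.
Line C: motorcycle → 10.02; hybrid → 10.02.03; g.v.w. 12 t → 10.02.03.03. Scheduled 23%. Brenmore agreement on 10.02.03: CTH not met. → 23%.
Sum: 21% + 20% + 23% = 64%.

64%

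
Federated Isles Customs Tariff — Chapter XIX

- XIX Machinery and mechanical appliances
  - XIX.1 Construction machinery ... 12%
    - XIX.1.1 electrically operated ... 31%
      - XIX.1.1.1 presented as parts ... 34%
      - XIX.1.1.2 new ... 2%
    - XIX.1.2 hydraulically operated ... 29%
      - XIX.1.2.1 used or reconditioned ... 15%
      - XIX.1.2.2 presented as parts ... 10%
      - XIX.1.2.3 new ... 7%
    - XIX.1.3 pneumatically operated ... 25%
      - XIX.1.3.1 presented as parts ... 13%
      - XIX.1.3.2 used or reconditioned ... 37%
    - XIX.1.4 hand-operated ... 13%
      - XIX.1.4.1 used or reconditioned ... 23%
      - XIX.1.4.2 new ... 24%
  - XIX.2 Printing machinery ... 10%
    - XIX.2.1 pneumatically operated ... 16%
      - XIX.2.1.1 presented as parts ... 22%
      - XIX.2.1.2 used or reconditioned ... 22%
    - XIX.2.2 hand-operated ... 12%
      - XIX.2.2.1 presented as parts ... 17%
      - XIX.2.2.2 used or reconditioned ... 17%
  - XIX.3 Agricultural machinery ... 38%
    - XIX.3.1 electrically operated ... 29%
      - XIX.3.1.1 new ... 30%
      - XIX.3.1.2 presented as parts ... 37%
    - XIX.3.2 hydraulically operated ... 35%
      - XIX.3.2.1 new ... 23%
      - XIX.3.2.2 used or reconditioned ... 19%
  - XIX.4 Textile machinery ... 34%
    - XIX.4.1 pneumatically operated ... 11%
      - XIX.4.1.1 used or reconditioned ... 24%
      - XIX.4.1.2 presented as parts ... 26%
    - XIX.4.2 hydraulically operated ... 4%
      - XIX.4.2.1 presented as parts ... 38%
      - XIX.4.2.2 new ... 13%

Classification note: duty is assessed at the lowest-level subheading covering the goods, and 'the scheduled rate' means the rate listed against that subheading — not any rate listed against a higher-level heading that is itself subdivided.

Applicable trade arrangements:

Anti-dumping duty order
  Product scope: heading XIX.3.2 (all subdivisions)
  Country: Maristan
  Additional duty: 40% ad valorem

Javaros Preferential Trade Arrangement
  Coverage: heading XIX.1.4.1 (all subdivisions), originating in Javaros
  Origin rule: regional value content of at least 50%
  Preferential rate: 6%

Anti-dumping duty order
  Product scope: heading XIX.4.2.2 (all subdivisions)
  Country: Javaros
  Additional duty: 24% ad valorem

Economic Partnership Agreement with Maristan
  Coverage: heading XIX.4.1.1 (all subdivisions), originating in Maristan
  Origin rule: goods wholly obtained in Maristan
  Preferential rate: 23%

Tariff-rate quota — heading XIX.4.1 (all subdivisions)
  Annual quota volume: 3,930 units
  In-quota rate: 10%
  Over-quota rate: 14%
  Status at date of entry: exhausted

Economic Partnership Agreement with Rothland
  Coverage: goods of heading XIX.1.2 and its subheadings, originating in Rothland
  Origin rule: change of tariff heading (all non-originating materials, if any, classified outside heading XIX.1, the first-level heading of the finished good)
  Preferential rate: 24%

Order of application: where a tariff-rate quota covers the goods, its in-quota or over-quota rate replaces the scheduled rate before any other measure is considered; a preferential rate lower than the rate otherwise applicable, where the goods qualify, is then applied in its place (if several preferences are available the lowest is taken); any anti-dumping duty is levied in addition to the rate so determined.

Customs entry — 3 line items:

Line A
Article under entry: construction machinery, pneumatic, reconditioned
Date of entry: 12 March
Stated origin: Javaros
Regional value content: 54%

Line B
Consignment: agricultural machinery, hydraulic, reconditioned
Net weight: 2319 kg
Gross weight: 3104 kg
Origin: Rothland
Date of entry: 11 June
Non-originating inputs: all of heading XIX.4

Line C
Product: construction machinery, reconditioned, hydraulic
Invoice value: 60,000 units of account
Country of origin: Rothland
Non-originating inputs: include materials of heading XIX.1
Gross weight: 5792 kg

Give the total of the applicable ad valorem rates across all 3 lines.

Line A: construction → XIX.1; pneumatic → XIX.1.3; reconditioned → XIX.1.3.2. Scheduled 37%. Javaros agreement on XIX.1.4.1: XIX.1.3.2 not covered. → 37%.
Line B: agricultural → XIX.3; hydraulic → XIX.3.2; reconditioned → XIX.3.2.2. Scheduled 19%. Rothland agreement on XIX.1.2: XIX.3.2.2 not covered. → 19%.
Line C: construction → XIX.1; hydraulic → XIX.1.2; reconditioned → XIX.1.2.1. Scheduled 15%. Rothland agreement on XIX.1.2: CTH not met. → 15%.
Sum: 37% + 19% + 15% = 71%.

71%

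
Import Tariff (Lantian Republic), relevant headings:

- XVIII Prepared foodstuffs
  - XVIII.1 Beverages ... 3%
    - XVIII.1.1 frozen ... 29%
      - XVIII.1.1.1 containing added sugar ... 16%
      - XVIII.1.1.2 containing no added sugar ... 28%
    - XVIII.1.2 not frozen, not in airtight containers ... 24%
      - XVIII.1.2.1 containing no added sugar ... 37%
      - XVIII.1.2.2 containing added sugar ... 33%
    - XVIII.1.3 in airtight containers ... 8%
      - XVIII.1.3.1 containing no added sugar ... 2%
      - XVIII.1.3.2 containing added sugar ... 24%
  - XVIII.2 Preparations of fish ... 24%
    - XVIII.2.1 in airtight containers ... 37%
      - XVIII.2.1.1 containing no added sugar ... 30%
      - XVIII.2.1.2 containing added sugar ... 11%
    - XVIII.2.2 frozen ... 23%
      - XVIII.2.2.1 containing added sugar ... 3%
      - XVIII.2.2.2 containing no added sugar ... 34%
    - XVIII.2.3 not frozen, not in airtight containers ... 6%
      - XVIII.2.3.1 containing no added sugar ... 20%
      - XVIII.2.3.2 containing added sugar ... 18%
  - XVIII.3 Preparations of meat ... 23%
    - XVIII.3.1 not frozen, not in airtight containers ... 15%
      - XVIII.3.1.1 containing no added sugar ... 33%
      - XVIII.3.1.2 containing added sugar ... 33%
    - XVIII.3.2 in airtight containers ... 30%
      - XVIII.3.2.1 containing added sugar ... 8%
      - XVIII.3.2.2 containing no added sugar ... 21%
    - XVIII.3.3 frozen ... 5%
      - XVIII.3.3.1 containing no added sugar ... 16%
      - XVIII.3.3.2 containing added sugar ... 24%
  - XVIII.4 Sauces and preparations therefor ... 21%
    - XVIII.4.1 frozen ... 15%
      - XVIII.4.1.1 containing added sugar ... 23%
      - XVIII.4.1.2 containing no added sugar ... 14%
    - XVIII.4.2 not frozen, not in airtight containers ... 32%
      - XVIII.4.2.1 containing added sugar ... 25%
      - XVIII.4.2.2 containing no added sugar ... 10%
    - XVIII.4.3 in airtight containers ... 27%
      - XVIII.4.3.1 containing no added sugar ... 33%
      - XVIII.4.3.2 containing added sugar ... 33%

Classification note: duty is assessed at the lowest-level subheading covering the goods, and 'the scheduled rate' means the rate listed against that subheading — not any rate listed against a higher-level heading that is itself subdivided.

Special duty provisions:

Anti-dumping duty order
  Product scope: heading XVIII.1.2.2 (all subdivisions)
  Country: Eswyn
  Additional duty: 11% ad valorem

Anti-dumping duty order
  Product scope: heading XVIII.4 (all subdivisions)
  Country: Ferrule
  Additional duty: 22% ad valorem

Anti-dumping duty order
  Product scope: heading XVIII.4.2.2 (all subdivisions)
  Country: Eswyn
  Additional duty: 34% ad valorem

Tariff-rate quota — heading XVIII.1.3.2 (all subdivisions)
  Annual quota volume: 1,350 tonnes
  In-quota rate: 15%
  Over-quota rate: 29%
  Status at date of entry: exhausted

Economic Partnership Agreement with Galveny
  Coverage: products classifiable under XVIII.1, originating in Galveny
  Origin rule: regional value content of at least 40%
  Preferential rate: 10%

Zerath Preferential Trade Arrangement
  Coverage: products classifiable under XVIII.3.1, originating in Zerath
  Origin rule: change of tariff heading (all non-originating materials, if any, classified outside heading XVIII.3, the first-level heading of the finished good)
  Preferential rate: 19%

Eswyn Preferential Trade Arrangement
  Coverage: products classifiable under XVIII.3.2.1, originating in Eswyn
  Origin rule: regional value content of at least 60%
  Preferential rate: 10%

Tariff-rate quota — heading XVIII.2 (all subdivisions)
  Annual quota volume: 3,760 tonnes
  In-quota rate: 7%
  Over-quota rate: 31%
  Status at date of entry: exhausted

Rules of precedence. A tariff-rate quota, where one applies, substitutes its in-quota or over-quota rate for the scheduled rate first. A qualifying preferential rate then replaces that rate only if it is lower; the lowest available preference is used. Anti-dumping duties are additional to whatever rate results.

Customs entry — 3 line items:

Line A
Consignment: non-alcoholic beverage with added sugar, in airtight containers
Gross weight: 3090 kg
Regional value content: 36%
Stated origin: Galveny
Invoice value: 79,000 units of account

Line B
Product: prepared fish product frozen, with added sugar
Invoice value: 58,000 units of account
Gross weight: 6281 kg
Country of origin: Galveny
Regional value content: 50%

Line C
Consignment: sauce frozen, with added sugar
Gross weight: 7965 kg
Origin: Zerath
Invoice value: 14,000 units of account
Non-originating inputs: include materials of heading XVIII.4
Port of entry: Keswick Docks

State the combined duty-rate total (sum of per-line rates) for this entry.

83%

Line A: non-alcoholic beverage → XVIII.1; in airtight containers → XVIII.1.3; with added sugar → XVIII.1.3.2. Scheduled 24%. quota on XVIII.1.3.2 exhausted → over-quota 29%; Galveny agreement on XVIII.1: RVC < 40%. → 29%.
Line B: prepared fish product → XVIII.2; frozen → XVIII.2.2; with added sugar → XVIII.2.2.1. Scheduled 3%. quota on XVIII.2 exhausted → over-quota 31%; Galveny agreement on XVIII.1: XVIII.2.2.1 not covered. → 31%.
Line C: sauce → XVIII.4; frozen → XVIII.4.1; with added sugar → XVIII.4.1.1. Scheduled 23%. Zerath agreement on XVIII.3.1: XVIII.4.1.1 not covered. → 23%.
Sum: 29% + 31% + 23% = 83%.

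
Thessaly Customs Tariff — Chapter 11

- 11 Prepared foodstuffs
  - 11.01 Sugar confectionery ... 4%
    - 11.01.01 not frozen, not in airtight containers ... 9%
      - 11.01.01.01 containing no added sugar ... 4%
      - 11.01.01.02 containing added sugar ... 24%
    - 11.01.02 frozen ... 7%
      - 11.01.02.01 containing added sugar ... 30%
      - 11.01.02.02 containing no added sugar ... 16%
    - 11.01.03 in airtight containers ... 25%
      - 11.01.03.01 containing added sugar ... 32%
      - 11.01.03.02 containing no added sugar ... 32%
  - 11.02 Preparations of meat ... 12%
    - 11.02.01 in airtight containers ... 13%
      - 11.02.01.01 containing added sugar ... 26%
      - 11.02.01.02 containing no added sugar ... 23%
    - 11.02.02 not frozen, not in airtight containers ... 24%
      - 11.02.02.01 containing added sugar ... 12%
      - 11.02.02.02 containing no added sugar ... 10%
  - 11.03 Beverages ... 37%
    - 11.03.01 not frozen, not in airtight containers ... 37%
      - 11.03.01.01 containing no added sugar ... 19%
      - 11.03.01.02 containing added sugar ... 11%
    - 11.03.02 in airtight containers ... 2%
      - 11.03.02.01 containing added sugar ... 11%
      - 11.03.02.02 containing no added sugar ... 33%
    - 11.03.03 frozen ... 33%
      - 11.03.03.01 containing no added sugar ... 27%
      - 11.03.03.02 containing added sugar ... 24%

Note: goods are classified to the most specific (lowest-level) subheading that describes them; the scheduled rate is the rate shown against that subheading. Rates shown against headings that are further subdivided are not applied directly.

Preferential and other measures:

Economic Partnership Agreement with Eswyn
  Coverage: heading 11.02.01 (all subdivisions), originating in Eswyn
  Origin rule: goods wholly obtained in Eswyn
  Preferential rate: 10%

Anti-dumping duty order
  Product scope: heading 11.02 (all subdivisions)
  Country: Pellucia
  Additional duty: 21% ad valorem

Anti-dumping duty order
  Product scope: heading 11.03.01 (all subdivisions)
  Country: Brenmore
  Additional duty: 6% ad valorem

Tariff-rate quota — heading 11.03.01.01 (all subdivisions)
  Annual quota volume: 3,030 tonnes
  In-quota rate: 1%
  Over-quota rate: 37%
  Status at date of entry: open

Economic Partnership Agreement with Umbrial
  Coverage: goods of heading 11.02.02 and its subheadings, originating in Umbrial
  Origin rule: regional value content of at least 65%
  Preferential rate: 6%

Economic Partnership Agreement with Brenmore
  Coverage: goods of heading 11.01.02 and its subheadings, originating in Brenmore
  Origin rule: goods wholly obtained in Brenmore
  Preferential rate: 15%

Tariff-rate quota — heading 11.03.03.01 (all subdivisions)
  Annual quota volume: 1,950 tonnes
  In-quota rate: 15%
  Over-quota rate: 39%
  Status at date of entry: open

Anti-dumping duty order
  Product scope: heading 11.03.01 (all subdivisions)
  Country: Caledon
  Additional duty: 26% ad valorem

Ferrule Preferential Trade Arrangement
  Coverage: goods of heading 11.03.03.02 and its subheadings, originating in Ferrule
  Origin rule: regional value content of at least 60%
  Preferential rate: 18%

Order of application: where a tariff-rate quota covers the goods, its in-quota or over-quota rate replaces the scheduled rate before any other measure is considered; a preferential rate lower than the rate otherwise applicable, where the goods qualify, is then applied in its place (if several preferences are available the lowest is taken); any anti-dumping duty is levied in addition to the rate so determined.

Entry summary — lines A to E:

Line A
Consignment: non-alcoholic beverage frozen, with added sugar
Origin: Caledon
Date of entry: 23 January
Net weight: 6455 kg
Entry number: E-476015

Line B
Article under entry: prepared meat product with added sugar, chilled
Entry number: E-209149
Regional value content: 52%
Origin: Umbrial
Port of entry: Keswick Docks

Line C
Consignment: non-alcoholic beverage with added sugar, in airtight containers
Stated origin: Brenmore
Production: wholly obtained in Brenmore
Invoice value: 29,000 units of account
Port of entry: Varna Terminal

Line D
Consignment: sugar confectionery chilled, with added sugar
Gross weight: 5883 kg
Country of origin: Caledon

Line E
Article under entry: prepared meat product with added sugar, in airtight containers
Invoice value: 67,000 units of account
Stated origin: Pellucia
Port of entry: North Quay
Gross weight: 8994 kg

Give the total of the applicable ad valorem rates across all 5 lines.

Line A: non-alcoholic beverage → 11.03; frozen → 11.03.03; with added sugar → 11.03.03.02. Scheduled 24%. No special measure applies. → 24%.
Line B: prepared meat product → 11.02; chilled → 11.02.02; with added sugar → 11.02.02.01. Scheduled 12%. Umbrial agreement on 11.02.02: RVC < 65%. → 12%.
Line C: non-alcoholic beverage → 11.03; in airtight containers → 11.03.02; with added sugar → 11.03.02.01. Scheduled 11%. Brenmore agreement on 11.01.02: 11.03.02.01 not covered. → 11%.
Line D: sugar confectionery → 11.01; chilled → 11.01.01; with added sugar → 11.01.01.02. Scheduled 24%. No special measure applies. → 24%.
Line E: prepared meat product → 11.02; in airtight containers → 11.02.01; with added sugar → 11.02.01.01. Scheduled 26%. anti-dumping (Pellucia, 11.02): +21%; total 26% + 21% = 47%. → 47%.
Sum: 24% + 12% + 11% + 24% + 47% = 118%.

118%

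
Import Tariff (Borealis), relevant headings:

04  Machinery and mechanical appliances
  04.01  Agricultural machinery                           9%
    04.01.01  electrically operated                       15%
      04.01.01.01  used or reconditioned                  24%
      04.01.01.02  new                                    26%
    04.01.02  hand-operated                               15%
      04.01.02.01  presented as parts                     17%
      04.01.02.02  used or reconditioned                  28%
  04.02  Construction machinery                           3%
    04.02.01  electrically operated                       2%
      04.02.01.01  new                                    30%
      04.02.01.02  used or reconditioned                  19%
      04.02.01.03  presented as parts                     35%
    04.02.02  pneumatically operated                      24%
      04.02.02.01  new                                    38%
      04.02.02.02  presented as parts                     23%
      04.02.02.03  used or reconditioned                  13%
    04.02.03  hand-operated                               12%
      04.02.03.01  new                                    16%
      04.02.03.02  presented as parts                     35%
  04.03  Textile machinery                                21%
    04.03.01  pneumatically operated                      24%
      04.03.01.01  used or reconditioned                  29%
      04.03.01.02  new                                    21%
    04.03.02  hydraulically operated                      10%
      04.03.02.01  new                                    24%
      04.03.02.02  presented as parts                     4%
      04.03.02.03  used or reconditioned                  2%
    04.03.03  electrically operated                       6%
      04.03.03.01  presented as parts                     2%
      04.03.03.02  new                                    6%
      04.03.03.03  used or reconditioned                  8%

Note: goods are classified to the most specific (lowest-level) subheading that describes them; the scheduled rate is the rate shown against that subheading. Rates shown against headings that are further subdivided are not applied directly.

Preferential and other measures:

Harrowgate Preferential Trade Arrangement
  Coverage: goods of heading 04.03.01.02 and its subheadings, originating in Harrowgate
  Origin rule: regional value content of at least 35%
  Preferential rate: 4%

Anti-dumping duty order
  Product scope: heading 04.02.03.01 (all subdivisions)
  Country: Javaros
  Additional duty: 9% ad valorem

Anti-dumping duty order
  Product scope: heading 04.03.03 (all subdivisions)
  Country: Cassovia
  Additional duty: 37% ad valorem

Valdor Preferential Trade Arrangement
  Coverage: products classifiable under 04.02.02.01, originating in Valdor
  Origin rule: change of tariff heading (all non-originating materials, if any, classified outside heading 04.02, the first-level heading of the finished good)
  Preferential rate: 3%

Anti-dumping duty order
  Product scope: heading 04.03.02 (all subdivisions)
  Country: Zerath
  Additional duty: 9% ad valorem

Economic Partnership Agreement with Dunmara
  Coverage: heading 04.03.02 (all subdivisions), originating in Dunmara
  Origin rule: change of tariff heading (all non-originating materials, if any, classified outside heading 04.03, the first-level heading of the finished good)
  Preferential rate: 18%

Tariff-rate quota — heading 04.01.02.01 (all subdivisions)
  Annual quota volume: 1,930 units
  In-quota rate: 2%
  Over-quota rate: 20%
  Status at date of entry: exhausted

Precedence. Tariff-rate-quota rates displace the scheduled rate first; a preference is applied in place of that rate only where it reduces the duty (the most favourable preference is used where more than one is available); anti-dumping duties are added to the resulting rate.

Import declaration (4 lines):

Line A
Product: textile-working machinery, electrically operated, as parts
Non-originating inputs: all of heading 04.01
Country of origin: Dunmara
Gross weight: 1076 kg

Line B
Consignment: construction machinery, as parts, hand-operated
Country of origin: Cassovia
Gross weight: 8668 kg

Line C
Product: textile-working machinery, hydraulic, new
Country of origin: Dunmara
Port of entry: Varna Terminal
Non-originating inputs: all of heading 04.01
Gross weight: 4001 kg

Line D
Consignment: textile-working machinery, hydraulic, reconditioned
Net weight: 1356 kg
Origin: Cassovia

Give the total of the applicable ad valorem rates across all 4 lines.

57%

Line A: textile-working → 04.03; electrically operated → 04.03.03; as parts → 04.03.03.01. Scheduled 2%. Dunmara agreement on 04.03.02: 04.03.03.01 not covered. → 2%.
Line B: construction → 04.02; hand-operated → 04.02.03; as parts → 04.02.03.02. Scheduled 35%. No special measure applies. → 35%.
Line C: textile-working → 04.03; hydraulic → 04.03.02; new → 04.03.02.01. Scheduled 24%. Dunmara agreement on 04.03.02: CTH met → 18% available; preferential 18%. → 18%.
Line D: textile-working → 04.03; hydraulic → 04.03.02; reconditioned → 04.03.02.03. Scheduled 2%. No special measure applies. → 2%.
Sum: 2% + 35% + 18% + 2% = 57%.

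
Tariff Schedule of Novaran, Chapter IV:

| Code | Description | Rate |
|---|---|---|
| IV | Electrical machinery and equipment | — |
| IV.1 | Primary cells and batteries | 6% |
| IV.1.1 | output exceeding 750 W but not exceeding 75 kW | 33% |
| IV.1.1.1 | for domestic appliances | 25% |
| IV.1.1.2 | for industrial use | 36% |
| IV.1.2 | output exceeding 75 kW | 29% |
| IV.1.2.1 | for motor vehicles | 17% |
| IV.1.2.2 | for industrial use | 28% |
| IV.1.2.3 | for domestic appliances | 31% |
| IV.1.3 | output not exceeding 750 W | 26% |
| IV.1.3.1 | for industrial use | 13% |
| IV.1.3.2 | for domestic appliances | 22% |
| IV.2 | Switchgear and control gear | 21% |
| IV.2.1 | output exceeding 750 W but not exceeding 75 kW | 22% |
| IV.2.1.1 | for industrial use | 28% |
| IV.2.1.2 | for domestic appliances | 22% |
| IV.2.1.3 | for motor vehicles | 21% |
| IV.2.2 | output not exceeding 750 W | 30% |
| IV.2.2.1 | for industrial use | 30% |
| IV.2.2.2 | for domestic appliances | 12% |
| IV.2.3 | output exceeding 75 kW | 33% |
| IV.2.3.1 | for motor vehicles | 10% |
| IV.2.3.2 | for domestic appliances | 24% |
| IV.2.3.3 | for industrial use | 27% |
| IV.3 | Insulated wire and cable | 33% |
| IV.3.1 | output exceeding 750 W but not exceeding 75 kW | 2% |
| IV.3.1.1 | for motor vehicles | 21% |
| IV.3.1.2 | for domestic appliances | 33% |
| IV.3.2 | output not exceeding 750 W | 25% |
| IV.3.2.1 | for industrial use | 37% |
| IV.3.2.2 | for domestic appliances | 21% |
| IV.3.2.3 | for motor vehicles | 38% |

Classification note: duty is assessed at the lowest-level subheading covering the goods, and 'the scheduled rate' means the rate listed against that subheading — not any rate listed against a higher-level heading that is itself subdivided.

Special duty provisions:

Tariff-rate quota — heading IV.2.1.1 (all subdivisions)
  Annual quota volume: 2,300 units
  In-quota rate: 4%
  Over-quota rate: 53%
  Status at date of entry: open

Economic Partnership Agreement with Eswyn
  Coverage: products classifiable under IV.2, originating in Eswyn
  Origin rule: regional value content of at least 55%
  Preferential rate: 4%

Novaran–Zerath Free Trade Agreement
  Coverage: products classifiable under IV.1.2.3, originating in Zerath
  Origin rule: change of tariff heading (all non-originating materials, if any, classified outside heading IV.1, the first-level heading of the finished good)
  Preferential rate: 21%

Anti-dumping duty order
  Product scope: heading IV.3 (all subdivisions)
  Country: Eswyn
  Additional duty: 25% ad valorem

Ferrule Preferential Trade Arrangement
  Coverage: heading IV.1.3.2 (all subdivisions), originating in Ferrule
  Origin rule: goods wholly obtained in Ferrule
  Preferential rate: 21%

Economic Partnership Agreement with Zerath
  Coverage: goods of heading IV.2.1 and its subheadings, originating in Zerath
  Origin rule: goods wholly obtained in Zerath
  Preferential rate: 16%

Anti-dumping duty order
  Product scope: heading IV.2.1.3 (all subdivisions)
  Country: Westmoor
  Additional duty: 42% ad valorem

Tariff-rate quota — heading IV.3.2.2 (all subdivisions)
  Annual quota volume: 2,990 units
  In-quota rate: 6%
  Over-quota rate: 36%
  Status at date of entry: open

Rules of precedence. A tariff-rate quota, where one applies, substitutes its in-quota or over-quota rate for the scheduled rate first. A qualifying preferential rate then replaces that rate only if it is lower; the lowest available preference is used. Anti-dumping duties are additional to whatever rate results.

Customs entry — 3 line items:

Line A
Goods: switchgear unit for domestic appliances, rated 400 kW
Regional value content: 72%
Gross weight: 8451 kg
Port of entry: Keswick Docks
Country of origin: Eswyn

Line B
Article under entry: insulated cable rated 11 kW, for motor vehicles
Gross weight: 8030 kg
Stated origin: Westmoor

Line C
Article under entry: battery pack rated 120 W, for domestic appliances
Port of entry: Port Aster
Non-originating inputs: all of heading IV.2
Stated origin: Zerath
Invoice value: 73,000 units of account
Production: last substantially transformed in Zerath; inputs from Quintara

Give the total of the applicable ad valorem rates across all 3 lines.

47%

Line A: switchgear unit → IV.2; rated 400 kW → IV.2.3; for domestic appliances → IV.2.3.2. Scheduled 24%. Eswyn agreement on IV.2: RVC ≥ 55% → 4% available; preferential 4%. → 4%.
Line B: insulated cable → IV.3; rated 11 kW → IV.3.1; for motor vehicles → IV.3.1.1. Scheduled 21%. No special measure applies. → 21%.
Line C: battery pack → IV.1; rated 120 W → IV.1.3; for domestic appliances → IV.1.3.2. Scheduled 22%. Zerath agreement on IV.1.2.3: IV.1.3.2 not covered; Zerath agreement on IV.2.1: IV.1.3.2 not covered. → 22%.
Sum: 4% + 21% + 22% = 47%.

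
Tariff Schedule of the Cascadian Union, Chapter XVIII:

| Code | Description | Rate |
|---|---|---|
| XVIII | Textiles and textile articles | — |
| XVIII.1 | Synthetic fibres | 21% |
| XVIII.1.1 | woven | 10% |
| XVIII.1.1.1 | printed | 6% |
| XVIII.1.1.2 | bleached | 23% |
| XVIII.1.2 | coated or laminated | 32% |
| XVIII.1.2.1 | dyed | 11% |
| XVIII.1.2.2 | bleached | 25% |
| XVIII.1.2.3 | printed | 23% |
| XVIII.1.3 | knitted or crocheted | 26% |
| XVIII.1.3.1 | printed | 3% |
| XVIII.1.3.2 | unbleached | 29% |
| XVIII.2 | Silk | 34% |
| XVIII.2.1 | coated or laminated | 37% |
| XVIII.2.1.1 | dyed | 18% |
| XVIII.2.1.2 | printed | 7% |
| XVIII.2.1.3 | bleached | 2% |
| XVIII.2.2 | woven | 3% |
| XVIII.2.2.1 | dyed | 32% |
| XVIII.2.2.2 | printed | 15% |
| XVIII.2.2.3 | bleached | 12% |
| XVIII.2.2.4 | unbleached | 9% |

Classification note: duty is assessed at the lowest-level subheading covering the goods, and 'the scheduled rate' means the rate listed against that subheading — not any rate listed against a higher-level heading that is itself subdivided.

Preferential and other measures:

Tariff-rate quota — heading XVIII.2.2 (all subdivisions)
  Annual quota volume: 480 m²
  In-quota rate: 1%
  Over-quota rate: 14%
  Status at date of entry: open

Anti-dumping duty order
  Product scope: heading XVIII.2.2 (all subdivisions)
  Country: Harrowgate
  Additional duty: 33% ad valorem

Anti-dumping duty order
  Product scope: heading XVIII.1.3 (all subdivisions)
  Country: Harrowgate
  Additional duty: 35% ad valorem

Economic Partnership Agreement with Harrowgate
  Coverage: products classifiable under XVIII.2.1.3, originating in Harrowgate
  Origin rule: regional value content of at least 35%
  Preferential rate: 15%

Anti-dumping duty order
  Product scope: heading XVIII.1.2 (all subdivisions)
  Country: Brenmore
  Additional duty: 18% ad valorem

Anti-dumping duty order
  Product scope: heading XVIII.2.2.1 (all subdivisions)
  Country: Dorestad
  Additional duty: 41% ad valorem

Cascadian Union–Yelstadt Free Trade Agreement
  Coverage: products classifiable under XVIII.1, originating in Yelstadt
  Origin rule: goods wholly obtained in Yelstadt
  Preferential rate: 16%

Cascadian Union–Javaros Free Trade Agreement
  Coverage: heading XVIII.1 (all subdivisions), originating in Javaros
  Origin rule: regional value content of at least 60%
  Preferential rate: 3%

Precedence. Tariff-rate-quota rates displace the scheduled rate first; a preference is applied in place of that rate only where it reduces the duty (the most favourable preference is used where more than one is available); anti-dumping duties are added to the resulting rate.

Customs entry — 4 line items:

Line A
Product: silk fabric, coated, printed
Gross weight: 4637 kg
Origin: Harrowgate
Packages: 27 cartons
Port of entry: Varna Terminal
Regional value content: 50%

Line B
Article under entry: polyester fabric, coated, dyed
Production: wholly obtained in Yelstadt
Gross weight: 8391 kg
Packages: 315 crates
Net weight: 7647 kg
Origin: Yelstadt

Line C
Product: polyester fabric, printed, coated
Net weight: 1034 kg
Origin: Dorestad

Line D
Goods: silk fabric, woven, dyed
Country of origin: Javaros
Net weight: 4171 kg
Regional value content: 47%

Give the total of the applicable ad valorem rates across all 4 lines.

Line A: silk → XVIII.2; coated → XVIII.2.1; printed → XVIII.2.1.2. Scheduled 7%. Harrowgate agreement on XVIII.2.1.3: XVIII.2.1.2 not covered. → 7%.
Line B: polyester → XVIII.1; coated → XVIII.1.2; dyed → XVIII.1.2.1. Scheduled 11%. Yelstadt agreement on XVIII.1: wholly obtained → 16% available; preference 16% not lower than 11% → no reduction. → 11%.
Line C: polyester → XVIII.1; coated → XVIII.1.2; printed → XVIII.1.2.3. Scheduled 23%. No special measure applies. → 23%.
Line D: silk → XVIII.2; woven → XVIII.2.2; dyed → XVIII.2.2.1. Scheduled 32%. quota on XVIII.2.2 open → in-quota 1%; Javaros agreement on XVIII.1: XVIII.2.2.1 not covered. → 1%.
Sum: 7% + 11% + 23% + 1% = 42%.

42%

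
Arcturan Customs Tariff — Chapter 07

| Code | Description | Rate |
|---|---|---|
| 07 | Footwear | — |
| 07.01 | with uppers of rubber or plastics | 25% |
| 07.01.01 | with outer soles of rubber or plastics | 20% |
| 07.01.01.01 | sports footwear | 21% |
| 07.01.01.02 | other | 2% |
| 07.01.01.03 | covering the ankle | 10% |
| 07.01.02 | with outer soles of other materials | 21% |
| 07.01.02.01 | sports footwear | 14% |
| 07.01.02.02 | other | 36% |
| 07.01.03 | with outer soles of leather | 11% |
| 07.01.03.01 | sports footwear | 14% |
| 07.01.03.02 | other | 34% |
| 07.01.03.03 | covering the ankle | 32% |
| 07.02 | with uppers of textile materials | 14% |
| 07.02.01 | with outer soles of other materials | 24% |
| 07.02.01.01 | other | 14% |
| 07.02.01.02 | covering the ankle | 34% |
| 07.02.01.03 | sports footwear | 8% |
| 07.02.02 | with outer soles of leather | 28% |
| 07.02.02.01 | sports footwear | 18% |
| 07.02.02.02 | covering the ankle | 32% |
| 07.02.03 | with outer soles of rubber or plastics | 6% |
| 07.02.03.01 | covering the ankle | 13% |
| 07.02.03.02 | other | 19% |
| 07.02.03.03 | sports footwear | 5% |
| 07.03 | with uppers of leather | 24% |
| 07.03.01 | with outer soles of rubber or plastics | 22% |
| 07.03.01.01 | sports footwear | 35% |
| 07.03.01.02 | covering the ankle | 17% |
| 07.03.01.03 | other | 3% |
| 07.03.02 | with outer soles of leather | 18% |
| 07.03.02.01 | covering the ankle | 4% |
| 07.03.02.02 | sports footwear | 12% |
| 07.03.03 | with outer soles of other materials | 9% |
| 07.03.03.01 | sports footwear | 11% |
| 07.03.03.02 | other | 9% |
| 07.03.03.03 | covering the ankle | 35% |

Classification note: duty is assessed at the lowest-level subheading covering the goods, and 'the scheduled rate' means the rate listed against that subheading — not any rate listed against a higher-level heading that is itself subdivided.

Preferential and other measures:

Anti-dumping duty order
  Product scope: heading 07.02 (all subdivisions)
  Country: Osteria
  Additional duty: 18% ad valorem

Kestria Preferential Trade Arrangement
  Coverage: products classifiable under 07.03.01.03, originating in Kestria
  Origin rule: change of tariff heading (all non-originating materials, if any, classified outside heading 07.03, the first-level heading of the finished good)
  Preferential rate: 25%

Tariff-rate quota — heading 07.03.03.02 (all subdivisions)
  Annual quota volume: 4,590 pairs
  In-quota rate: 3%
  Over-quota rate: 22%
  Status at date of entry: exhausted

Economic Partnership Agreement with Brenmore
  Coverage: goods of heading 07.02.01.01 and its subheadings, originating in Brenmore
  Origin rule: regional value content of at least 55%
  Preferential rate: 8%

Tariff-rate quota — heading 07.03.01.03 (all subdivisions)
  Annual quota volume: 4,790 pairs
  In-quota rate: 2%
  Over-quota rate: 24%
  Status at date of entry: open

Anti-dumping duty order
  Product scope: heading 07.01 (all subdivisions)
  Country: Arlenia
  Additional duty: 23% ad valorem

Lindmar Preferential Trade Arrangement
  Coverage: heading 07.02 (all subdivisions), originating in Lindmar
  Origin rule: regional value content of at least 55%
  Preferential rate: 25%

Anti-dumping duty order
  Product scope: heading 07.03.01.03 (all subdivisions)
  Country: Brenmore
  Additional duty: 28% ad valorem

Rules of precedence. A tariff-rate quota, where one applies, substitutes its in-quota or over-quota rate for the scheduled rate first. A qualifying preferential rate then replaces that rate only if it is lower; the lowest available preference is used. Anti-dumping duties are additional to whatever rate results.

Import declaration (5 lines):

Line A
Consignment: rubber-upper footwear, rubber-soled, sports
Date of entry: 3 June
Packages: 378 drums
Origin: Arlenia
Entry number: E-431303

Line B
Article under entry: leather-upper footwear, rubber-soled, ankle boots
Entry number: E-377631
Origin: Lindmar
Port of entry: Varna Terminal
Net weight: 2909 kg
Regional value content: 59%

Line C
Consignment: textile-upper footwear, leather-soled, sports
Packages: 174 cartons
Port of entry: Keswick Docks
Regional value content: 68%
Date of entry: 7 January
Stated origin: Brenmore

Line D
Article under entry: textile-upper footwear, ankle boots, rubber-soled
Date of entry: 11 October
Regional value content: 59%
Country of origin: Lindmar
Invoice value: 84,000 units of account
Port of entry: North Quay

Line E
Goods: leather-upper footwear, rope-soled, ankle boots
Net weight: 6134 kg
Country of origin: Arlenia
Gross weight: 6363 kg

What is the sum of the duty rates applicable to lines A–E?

Line A: rubber-upper → 07.01; rubber-soled → 07.01.01; sports → 07.01.01.01. Scheduled 21%. anti-dumping (Arlenia, 07.01): +23%; total 21% + 23% = 44%. → 44%.
Line B: leather-upper → 07.03; rubber-soled → 07.03.01; ankle boots → 07.03.01.02. Scheduled 17%. Lindmar agreement on 07.02: 07.03.01.02 not covered. → 17%.
Line C: textile-upper → 07.02; leather-soled → 07.02.02; sports → 07.02.02.01. Scheduled 18%. Brenmore agreement on 07.02.01.01: 07.02.02.01 not covered. → 18%.
Line D: textile-upper → 07.02; rubber-soled → 07.02.03; ankle boots → 07.02.03.01. Scheduled 13%. Lindmar agreement on 07.02: RVC ≥ 55% → 25% available; preference 25% not lower than 13% → no reduction. → 13%.
Line E: leather-upper → 07.03; rope-soled → 07.03.03; ankle boots → 07.03.03.03. Scheduled 35%. No special measure applies. → 35%.
Sum: 44% + 17% + 18% + 13% + 35% = 127%.

127%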